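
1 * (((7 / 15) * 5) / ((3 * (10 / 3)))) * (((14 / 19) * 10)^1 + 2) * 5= 623 / 57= 10.93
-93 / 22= -4.23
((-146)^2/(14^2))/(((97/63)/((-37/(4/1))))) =-1774557/2716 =-653.37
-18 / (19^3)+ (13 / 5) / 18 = 87547 / 617310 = 0.14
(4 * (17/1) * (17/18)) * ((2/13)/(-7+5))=-578/117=-4.94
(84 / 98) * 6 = 5.14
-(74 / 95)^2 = -5476 / 9025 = -0.61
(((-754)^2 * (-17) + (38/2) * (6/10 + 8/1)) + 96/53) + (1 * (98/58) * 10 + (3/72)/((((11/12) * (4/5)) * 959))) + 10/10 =-6267993480714887/648552520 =-9664588.89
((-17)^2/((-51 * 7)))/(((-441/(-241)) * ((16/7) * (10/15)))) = -4097/14112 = -0.29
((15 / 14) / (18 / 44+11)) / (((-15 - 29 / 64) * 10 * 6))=-176 / 1737673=-0.00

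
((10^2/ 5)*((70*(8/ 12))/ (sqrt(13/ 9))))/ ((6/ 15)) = 7000*sqrt(13)/ 13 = 1941.45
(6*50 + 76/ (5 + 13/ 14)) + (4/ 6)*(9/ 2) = 26213/ 83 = 315.82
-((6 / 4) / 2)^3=-27 / 64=-0.42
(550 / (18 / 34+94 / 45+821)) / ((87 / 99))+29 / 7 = 313540219 / 63951902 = 4.90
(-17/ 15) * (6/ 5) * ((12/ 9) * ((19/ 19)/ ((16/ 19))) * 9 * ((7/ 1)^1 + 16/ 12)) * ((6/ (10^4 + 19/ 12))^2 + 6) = -13958019827025/ 14404560361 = -969.00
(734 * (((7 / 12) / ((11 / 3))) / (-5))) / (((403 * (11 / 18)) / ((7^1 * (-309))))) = 205.12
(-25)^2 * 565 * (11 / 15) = 776875 / 3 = 258958.33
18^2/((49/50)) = 330.61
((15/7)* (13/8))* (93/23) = 14.08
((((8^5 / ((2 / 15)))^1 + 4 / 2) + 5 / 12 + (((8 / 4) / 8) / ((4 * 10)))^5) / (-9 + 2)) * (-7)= 77310171545600003 / 314572800000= 245762.42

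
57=57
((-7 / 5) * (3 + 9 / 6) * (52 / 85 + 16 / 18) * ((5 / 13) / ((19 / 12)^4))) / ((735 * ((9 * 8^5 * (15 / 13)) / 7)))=-287 / 17723656000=-0.00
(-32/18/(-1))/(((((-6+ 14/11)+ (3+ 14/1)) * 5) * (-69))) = -176/419175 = -0.00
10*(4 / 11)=40 / 11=3.64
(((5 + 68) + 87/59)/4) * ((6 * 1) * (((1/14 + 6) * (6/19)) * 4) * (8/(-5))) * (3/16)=-2016846/7847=-257.02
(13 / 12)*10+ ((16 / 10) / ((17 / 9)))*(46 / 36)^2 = 18691 / 1530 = 12.22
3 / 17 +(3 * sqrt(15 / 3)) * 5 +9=156 / 17 +15 * sqrt(5)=42.72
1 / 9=0.11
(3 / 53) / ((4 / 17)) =51 / 212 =0.24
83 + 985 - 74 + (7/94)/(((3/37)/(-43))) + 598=437807/282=1552.51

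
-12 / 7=-1.71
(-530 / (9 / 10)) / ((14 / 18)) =-5300 / 7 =-757.14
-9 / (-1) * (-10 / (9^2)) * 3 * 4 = -40 / 3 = -13.33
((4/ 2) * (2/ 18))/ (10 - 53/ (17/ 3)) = 0.34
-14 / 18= -7 / 9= -0.78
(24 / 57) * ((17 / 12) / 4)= 17 / 114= 0.15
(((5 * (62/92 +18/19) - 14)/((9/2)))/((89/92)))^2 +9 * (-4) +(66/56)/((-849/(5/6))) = -34.17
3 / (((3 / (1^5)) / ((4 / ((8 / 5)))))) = 2.50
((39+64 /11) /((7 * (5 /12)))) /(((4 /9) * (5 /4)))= 53244 /1925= 27.66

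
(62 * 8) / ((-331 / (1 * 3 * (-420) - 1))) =625456 / 331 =1889.60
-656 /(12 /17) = -929.33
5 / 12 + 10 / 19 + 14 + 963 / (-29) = -120761 / 6612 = -18.26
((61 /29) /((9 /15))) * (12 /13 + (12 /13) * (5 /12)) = 5185 /1131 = 4.58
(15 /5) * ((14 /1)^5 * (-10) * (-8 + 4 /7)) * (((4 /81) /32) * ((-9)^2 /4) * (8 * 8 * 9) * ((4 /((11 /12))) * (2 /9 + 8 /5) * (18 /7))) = 485239652352 /11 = 44112695668.36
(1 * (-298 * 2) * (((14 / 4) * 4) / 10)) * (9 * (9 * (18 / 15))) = -2027592 / 25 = -81103.68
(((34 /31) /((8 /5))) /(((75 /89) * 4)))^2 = 2289169 /55353600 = 0.04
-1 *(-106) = 106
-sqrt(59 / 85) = -sqrt(5015) / 85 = -0.83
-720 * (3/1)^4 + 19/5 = -291581/5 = -58316.20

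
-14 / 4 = -3.50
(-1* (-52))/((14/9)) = 234/7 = 33.43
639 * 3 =1917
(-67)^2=4489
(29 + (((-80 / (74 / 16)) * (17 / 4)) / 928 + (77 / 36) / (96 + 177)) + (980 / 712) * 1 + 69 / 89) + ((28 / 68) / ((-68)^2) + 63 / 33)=956162673978359 / 28983863587536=32.99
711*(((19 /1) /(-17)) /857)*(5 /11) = -0.42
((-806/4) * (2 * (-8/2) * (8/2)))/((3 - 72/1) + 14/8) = -25792/269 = -95.88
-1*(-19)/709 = 19/709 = 0.03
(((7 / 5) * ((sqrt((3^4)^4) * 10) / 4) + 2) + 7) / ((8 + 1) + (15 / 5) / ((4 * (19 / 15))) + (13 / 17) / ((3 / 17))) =1047546 / 635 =1649.68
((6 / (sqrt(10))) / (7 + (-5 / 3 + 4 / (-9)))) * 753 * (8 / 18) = 2259 * sqrt(10) / 55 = 129.88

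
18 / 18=1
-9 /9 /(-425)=1 /425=0.00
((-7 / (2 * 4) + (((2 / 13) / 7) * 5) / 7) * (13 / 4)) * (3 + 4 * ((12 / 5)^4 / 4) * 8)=-734634177 / 980000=-749.63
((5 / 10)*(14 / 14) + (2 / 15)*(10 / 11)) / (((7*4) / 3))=41 / 616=0.07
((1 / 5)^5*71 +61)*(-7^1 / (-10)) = 667436 / 15625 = 42.72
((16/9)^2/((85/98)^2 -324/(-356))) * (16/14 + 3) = 906529792/115096869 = 7.88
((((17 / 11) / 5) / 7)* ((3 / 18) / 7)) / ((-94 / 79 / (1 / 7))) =-1343 / 10639860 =-0.00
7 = 7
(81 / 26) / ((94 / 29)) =2349 / 2444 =0.96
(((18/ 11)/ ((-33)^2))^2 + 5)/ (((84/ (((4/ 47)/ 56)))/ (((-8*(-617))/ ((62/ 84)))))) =10930536306/ 18068150639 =0.60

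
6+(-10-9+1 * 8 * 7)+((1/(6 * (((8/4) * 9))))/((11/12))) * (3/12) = 17029/396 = 43.00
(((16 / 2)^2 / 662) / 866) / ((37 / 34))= 544 / 5302951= 0.00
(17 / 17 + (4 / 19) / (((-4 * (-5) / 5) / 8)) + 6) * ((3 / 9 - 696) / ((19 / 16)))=-1569424 / 361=-4347.43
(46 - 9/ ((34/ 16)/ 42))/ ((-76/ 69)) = 4071/ 34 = 119.74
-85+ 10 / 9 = -755 / 9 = -83.89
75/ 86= 0.87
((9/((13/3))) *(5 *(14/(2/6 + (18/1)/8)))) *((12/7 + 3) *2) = 213840/403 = 530.62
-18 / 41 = -0.44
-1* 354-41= -395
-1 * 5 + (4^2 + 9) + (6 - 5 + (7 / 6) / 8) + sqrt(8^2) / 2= 1207 / 48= 25.15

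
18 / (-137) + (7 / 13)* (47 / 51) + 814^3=48989985455803 / 90831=539353144.36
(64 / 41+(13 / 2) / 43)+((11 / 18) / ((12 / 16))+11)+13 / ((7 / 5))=15202681 / 666414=22.81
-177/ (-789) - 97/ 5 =-25216/ 1315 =-19.18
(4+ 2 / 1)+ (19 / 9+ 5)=13.11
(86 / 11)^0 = 1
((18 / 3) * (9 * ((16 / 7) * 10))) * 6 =51840 / 7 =7405.71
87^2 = 7569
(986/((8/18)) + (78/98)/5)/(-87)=-362381/14210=-25.50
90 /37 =2.43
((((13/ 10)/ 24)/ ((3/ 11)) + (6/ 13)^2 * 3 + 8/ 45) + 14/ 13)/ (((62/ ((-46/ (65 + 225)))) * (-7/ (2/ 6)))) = 5855777/ 22971967200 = 0.00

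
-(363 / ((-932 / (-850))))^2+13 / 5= -119001055097 / 1085780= -109599.60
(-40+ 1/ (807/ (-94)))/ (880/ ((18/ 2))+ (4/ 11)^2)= -5875881/ 14340928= -0.41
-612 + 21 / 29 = -17727 / 29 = -611.28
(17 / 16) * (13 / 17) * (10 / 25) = 13 / 40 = 0.32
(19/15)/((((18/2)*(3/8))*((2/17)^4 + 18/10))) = 12695192/60893289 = 0.21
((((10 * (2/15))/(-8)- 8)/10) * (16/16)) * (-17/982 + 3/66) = -0.02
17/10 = 1.70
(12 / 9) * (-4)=-16 / 3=-5.33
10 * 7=70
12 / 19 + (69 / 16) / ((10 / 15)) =4317 / 608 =7.10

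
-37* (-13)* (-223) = -107263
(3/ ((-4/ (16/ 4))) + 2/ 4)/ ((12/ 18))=-15/ 4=-3.75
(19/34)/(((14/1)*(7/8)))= 38/833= 0.05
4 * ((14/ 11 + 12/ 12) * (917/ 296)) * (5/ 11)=114625/ 8954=12.80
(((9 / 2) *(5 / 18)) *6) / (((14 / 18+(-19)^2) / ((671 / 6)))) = 2745 / 1184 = 2.32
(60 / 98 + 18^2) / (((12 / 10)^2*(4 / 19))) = 1259225 / 1176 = 1070.77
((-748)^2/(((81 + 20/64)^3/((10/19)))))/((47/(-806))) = -18471330775040/1966451993593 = -9.39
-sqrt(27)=-3* sqrt(3)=-5.20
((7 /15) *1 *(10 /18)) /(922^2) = 0.00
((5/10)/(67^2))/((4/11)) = 11/35912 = 0.00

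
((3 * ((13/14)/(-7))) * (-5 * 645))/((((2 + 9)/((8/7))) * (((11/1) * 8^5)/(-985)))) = -123888375/339992576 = -0.36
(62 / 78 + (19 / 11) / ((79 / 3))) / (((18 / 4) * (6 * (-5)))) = -29162 / 4575285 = -0.01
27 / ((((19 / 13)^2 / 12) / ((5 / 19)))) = 273780 / 6859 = 39.92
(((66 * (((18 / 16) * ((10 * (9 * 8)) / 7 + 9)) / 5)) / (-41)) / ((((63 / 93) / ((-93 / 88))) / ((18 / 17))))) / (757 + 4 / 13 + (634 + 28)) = 2377030617 / 50412560240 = 0.05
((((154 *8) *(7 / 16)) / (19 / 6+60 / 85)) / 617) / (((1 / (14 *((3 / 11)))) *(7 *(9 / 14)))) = 46648 / 243715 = 0.19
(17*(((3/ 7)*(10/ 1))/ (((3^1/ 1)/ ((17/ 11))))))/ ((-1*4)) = -1445/ 154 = -9.38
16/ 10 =8/ 5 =1.60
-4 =-4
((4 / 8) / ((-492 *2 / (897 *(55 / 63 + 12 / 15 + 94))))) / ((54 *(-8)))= 9010963 / 89268480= 0.10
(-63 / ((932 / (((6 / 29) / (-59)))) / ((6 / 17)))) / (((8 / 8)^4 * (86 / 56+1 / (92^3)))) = 1030204224 / 18910626048571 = 0.00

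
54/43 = 1.26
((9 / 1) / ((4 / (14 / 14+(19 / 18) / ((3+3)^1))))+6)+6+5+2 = 1039 / 48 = 21.65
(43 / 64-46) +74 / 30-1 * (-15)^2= -257147 / 960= -267.86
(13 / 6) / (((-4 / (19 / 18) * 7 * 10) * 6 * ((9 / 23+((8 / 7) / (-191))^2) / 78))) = -1450739927 / 5346695520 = -0.27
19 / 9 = 2.11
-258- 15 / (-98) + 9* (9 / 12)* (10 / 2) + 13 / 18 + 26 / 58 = -11404025 / 51156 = -222.93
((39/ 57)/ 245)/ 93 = 13/ 432915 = 0.00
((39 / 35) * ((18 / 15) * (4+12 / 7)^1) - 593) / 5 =-143413 / 1225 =-117.07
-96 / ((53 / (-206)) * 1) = 19776 / 53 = 373.13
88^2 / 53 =7744 / 53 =146.11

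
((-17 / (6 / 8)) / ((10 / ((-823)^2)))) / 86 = -11514593 / 645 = -17852.08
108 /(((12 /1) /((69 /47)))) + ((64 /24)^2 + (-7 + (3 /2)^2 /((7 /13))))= 207299 /11844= 17.50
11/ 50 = 0.22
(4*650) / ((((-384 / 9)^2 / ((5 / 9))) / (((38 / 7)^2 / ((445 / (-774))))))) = -45404775 / 1116416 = -40.67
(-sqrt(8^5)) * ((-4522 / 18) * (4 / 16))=72352 * sqrt(2) / 9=11369.02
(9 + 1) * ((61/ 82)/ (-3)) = -305/ 123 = -2.48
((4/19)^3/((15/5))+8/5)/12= 41234/308655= 0.13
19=19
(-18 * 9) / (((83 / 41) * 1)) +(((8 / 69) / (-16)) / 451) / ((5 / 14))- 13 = -1201349576 / 12914385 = -93.02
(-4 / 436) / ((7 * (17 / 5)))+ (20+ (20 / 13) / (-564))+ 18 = 903408014 / 23775843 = 38.00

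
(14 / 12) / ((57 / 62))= 217 / 171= 1.27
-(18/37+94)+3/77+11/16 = -4273957/45584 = -93.76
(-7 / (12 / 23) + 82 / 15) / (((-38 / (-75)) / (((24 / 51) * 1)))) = -2385 / 323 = -7.38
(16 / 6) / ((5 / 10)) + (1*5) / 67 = 1087 / 201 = 5.41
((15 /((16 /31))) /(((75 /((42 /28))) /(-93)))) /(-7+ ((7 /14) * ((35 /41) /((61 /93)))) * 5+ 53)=-21631149 /19709360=-1.10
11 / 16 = 0.69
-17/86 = -0.20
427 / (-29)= -427 / 29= -14.72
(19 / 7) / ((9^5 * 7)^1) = 19 / 2893401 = 0.00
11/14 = 0.79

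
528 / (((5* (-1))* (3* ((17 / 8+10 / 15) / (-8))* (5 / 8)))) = 270336 / 1675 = 161.39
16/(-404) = -4/101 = -0.04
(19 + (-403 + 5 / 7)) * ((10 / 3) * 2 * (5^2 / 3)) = -1341500 / 63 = -21293.65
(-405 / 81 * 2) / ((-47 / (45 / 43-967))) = -415360 / 2021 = -205.52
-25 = -25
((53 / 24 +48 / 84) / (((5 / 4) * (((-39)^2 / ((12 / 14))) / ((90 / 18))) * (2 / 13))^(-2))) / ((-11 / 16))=-1657383 / 88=-18833.90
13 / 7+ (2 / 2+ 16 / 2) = 76 / 7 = 10.86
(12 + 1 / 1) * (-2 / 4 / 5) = -13 / 10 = -1.30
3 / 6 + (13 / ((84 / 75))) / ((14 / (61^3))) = 73769021 / 392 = 188186.28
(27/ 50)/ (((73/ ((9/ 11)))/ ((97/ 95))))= 23571/ 3814250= 0.01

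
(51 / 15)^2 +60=1789 / 25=71.56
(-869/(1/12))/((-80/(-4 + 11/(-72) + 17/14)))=-1286989/3360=-383.03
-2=-2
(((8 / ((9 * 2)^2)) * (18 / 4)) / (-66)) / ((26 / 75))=-25 / 5148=-0.00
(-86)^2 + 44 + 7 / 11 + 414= 86401 / 11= 7854.64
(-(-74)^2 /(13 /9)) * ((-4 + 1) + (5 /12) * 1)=127317 /13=9793.62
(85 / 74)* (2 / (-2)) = -85 / 74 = -1.15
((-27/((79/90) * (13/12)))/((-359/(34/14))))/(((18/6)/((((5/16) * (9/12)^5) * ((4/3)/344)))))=8365275/454560124928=0.00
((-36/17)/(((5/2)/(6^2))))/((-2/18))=23328/85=274.45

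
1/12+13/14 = 85/84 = 1.01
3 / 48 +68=1089 / 16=68.06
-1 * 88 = -88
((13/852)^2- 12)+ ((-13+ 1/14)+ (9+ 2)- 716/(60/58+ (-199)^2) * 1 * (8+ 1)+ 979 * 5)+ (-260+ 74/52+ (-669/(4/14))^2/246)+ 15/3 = 6439638907469168155/239263571815632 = 26914.41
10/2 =5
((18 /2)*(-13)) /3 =-39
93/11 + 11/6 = 679/66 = 10.29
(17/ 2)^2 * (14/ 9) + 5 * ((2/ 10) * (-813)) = -12611/ 18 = -700.61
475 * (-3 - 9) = -5700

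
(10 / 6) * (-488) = -2440 / 3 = -813.33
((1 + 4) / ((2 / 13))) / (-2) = -65 / 4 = -16.25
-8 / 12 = -2 / 3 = -0.67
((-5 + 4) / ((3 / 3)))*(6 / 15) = -0.40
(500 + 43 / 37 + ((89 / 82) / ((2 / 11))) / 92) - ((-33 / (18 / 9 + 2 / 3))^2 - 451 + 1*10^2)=1561076761 / 2233024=699.09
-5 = -5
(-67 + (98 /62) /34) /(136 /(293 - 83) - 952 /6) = 7409745 /17487968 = 0.42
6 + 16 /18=62 /9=6.89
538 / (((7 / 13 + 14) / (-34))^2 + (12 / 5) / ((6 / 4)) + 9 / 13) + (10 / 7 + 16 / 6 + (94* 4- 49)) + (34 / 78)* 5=121149494416 / 220017707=550.64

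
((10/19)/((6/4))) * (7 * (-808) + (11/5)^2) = -188372/95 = -1982.86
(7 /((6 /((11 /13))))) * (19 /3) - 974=-226453 /234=-967.75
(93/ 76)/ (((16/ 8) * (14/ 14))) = 93/ 152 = 0.61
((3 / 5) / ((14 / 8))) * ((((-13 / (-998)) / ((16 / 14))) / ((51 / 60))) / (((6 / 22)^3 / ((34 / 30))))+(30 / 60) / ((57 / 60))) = 3918059 / 8959545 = 0.44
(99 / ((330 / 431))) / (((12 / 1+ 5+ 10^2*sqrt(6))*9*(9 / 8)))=-29308 / 8060985+ 34480*sqrt(6) / 1612197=0.05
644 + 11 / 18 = 11603 / 18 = 644.61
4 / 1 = 4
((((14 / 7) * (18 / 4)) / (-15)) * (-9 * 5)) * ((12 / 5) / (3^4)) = 4 / 5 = 0.80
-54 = -54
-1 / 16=-0.06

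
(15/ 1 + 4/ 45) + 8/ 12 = 15.76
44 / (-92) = -11 / 23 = -0.48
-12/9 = -4/3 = -1.33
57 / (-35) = -1.63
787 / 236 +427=101559 / 236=430.33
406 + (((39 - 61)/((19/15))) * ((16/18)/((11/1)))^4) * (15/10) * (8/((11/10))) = 405.99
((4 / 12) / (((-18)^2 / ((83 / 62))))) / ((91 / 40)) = 0.00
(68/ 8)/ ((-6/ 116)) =-493/ 3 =-164.33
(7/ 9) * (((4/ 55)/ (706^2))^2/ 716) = 7/ 302677217099621100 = 0.00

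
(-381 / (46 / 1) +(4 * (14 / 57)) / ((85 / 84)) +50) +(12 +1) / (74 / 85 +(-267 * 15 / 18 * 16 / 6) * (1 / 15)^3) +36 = 43266338126 / 444217055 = 97.40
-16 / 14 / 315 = -8 / 2205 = -0.00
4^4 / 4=64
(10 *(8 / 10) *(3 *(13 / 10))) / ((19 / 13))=2028 / 95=21.35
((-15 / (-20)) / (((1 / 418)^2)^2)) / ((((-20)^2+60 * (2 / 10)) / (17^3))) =28122450647379 / 103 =273033501430.86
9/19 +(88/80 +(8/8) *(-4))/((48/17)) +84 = 761033/9120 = 83.45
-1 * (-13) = 13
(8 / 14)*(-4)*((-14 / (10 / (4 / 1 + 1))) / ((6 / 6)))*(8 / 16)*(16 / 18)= 64 / 9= 7.11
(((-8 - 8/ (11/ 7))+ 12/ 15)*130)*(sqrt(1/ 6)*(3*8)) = -70304*sqrt(6)/ 11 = -15655.36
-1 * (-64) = 64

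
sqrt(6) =2.45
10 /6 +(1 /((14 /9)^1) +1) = 139 /42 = 3.31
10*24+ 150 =390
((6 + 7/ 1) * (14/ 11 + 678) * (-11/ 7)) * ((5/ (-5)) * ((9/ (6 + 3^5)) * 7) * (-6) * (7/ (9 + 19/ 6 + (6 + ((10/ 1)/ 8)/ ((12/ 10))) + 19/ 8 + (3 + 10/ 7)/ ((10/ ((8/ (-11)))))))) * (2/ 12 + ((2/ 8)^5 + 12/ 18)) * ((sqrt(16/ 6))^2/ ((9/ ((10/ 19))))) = -419341272350/ 464711937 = -902.37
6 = 6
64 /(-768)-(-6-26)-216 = -2209 /12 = -184.08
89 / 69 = 1.29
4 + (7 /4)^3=599 /64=9.36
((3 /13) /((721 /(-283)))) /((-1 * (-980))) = -849 /9185540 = -0.00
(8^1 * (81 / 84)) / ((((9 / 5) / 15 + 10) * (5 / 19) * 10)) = 513 / 1771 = 0.29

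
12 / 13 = 0.92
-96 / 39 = -32 / 13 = -2.46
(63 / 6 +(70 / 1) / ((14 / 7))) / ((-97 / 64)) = -2912 / 97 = -30.02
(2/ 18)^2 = 1/ 81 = 0.01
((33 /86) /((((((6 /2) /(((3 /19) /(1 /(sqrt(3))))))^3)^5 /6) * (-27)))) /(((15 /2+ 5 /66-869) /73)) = 19317771 * sqrt(3) /18556817617364788323563939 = 0.00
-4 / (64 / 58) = -3.62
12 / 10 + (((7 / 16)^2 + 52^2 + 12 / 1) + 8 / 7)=24358067 / 8960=2718.53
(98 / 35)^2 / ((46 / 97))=9506 / 575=16.53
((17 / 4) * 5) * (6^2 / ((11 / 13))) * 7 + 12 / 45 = 1044269 / 165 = 6328.90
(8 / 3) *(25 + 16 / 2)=88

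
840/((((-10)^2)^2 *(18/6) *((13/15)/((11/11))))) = 21/650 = 0.03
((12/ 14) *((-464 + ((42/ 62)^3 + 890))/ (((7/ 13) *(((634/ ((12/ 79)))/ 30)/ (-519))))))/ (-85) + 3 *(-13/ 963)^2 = 5721570274418603293/ 192109019731196967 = 29.78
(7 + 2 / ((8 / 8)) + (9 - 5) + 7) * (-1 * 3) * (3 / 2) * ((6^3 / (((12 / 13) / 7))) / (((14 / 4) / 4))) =-168480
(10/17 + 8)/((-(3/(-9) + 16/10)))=-2190/323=-6.78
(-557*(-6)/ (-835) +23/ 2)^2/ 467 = 156775441/ 1302416300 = 0.12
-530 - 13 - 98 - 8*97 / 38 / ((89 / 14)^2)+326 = -47483233 / 150499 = -315.51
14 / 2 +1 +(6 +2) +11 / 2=21.50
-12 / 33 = -4 / 11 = -0.36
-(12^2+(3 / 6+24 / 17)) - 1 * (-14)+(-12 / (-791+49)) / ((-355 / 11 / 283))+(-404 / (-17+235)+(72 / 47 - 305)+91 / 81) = -810638841590411 / 1858191865110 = -436.25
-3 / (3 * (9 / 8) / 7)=-56 / 9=-6.22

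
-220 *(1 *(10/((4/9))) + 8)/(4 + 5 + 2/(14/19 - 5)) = -543510/691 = -786.56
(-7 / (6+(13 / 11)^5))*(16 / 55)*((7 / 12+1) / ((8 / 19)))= -36997807 / 40127970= -0.92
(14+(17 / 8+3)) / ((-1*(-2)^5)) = 153 / 256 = 0.60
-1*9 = -9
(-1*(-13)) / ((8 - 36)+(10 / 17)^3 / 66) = -0.46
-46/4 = -23/2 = -11.50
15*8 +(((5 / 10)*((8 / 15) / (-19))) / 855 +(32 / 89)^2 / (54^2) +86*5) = 28662724128682 / 52114041225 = 550.00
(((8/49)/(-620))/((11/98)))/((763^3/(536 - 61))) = -380/151470476927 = -0.00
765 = 765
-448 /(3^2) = -49.78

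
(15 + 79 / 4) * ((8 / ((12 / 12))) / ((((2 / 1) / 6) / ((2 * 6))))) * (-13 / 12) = -10842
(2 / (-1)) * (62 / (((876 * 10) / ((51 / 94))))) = -527 / 68620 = -0.01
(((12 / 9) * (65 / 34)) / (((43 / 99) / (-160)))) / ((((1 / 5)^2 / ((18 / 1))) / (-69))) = 21312720000 / 731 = 29155567.72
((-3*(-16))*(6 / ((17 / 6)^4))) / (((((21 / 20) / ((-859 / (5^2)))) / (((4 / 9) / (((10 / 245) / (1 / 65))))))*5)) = -664989696 / 135721625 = -4.90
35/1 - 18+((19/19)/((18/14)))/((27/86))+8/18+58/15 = 28903/1215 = 23.79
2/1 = 2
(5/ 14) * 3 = 15/ 14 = 1.07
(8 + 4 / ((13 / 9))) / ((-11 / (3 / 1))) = -420 / 143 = -2.94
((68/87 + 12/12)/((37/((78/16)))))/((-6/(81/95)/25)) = -272025/326192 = -0.83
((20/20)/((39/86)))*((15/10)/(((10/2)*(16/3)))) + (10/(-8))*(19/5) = -4811/1040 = -4.63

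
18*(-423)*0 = 0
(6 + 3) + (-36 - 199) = -226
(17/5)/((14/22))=187/35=5.34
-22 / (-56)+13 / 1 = 13.39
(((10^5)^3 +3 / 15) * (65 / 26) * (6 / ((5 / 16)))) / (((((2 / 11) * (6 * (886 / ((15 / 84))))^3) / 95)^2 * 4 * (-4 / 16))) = -0.00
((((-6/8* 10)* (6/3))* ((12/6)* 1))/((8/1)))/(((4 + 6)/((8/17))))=-3/17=-0.18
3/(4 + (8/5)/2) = 5/8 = 0.62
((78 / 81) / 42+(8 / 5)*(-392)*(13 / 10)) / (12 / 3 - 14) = 11557403 / 141750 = 81.53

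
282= 282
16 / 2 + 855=863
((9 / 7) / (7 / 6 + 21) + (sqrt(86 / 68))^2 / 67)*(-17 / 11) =-163045 / 1372294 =-0.12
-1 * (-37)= 37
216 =216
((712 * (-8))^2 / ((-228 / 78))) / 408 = -26361088 / 969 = -27204.43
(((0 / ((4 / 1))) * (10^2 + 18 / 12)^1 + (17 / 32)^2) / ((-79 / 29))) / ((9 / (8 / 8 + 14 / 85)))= -5423 / 404480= -0.01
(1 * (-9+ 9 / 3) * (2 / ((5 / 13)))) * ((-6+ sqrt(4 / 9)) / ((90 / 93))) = 12896 / 75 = 171.95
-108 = -108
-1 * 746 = -746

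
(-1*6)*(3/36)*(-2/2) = 1/2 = 0.50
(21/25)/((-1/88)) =-1848/25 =-73.92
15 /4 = 3.75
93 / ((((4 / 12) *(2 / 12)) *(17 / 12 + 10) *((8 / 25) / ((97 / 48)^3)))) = 2121964725 / 561152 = 3781.44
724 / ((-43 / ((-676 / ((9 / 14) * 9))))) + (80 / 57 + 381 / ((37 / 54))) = 6181873166 / 2448549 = 2524.71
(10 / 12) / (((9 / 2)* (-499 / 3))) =-5 / 4491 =-0.00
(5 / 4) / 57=5 / 228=0.02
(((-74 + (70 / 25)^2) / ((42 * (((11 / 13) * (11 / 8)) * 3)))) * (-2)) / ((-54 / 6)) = -0.10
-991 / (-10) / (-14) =-991 / 140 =-7.08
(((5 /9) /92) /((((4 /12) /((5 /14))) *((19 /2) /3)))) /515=5 /1260308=0.00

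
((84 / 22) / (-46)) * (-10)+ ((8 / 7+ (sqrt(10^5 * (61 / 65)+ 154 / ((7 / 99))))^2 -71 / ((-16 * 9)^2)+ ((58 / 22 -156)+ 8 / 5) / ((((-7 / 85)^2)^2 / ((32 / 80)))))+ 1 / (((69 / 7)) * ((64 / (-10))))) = -200394400285215431 / 163749890304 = -1223783.42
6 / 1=6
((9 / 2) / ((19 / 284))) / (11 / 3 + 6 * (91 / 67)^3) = 1153125342 / 320580749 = 3.60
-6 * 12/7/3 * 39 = -936/7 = -133.71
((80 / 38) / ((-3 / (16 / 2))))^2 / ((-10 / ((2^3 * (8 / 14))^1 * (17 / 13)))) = -18.84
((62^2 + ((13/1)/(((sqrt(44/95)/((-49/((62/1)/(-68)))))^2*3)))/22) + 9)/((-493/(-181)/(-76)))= -24383452788094/171979599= -141781.08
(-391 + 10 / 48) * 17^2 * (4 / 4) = -2710531 / 24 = -112938.79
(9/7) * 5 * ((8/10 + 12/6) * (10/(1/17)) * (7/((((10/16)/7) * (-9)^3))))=-26656/81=-329.09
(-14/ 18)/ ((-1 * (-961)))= -7/ 8649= -0.00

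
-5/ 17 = -0.29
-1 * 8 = -8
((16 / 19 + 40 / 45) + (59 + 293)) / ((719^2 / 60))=1209760 / 29466777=0.04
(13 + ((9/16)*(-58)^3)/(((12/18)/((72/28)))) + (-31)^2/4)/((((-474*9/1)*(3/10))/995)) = 58933665925/179172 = 328922.30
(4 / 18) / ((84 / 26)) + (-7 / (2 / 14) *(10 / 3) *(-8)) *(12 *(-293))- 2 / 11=-9551425195 / 2079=-4594240.11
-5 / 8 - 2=-21 / 8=-2.62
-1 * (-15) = 15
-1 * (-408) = 408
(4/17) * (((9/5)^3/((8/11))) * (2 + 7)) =72171/4250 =16.98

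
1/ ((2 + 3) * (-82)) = -1/ 410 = -0.00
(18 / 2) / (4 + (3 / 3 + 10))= 0.60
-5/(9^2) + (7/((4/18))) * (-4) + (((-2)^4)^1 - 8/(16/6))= -9158/81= -113.06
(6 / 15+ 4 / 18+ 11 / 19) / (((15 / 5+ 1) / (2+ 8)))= 1027 / 342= 3.00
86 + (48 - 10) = 124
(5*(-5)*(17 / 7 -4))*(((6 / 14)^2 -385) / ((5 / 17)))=-17630360 / 343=-51400.47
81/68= 1.19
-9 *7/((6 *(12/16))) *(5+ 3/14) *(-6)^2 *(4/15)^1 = -3504/5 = -700.80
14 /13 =1.08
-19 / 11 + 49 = 520 / 11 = 47.27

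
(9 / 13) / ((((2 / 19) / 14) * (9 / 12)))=1596 / 13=122.77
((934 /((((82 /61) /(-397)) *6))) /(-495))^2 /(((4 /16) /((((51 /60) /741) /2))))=19.79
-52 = -52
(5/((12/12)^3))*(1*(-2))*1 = -10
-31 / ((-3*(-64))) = -31 / 192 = -0.16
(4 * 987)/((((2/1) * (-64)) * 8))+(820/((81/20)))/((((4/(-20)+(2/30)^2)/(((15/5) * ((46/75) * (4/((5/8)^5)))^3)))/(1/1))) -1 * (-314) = -9202048968520338743814877/174023437500000000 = -52878216.29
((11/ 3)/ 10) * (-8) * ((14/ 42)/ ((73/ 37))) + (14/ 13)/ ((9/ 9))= 24826/ 42705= 0.58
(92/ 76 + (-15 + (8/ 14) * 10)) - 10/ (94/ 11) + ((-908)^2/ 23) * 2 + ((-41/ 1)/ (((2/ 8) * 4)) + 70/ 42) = 30901393853/ 431319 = 71643.94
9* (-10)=-90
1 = 1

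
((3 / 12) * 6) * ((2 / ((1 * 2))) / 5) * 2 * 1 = 0.60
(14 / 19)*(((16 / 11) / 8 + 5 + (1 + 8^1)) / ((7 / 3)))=936 / 209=4.48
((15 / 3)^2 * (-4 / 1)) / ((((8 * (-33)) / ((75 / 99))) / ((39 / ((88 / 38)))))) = 154375 / 31944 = 4.83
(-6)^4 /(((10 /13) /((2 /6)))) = 2808 /5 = 561.60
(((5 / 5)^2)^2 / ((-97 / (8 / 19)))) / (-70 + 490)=-2 / 193515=-0.00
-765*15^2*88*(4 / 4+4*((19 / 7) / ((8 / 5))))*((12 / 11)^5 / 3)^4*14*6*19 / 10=-80985112832458953975870259200 / 61159090448414546291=-1324171308.61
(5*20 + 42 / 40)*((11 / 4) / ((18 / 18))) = 22231 / 80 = 277.89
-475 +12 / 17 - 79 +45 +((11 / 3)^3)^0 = -8624 / 17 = -507.29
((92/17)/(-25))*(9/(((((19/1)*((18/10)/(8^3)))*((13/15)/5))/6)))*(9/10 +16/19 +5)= -543062016/79781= -6806.91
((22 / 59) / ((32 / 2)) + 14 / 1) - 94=-79.98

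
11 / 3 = 3.67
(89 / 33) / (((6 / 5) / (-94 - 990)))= -241190 / 99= -2436.26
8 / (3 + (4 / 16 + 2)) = 32 / 21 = 1.52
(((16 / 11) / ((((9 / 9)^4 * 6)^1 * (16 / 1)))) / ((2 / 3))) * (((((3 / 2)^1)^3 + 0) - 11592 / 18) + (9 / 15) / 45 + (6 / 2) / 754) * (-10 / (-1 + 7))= 144905459 / 5971680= 24.27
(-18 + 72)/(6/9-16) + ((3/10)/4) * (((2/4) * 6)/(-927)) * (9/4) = -1335087/379040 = -3.52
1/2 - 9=-17/2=-8.50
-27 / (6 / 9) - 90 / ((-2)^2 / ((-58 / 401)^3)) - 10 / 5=-5472122045 / 128962402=-42.43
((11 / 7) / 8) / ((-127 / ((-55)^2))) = -33275 / 7112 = -4.68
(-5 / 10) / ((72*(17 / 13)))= -13 / 2448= -0.01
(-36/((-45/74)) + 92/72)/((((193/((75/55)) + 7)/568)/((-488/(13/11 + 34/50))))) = -6482749075/106944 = -60618.17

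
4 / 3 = 1.33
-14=-14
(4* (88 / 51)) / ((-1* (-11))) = 0.63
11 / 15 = 0.73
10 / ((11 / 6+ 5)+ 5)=60 / 71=0.85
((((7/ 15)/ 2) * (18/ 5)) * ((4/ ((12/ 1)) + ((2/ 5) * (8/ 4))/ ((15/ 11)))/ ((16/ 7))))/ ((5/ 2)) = 3381/ 25000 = 0.14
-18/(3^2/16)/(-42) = 16/21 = 0.76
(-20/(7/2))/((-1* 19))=40/133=0.30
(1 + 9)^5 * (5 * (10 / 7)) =5000000 / 7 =714285.71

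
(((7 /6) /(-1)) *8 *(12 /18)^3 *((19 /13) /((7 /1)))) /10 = -304 /5265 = -0.06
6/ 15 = 0.40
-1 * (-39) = 39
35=35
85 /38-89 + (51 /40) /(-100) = -6594969 /76000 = -86.78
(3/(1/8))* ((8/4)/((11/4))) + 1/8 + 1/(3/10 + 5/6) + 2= 30611/1496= 20.46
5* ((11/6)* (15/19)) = 7.24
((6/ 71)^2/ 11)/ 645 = 12/ 11921965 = 0.00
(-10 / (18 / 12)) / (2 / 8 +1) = -5.33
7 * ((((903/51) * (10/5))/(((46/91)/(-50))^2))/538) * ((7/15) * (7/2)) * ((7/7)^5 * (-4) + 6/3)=-14725.68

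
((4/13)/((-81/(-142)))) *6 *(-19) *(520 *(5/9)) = -4316800/243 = -17764.61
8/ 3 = 2.67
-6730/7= -961.43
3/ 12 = 1/ 4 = 0.25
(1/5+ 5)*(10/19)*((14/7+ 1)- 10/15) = 364/57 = 6.39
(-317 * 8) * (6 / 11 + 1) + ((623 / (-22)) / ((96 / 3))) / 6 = -16555631 / 4224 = -3919.42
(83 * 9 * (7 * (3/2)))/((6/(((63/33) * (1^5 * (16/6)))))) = 73206/11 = 6655.09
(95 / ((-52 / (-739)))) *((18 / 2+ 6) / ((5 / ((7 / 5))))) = 294861 / 52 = 5670.40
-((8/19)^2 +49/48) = -20761/17328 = -1.20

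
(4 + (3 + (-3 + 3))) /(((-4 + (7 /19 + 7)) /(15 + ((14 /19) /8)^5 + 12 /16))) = 279541790353 /8540717056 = 32.73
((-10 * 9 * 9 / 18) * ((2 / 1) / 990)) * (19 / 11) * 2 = -38 / 121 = -0.31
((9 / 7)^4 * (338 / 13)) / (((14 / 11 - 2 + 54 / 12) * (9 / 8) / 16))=53374464 / 199283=267.83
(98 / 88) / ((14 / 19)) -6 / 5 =137 / 440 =0.31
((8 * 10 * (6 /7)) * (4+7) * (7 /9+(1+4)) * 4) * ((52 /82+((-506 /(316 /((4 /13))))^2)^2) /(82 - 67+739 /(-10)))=-8901803078671923200 /43396716233505453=-205.13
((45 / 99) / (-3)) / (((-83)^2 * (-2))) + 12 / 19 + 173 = 173.63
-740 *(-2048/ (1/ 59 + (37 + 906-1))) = 89415680/ 55579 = 1608.80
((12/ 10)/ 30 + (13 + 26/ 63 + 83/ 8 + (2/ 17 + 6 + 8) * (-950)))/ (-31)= 2867696107/ 6640200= 431.87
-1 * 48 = -48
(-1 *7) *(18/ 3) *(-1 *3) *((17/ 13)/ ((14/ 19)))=2907/ 13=223.62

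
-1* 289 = -289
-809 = -809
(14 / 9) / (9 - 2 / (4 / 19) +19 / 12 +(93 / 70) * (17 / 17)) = 1960 / 3039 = 0.64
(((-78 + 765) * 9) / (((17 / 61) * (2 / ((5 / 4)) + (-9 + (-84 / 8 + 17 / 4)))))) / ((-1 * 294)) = 419070 / 75803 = 5.53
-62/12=-31/6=-5.17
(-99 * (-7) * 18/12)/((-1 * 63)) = -33/2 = -16.50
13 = 13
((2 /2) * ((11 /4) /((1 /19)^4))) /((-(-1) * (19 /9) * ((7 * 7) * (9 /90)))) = 3395205 /98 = 34644.95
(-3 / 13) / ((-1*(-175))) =-3 / 2275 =-0.00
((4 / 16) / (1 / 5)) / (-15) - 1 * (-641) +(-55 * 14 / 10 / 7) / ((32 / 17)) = 60967 / 96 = 635.07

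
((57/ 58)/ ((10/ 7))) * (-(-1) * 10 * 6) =1197/ 29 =41.28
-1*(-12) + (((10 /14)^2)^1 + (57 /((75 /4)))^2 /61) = 23653649 /1868125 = 12.66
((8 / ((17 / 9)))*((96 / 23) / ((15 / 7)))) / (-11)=-16128 / 21505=-0.75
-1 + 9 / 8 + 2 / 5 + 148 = 5941 / 40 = 148.52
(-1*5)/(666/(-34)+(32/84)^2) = 0.26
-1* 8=-8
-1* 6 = -6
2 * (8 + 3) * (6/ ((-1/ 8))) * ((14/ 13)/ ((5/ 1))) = -14784/ 65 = -227.45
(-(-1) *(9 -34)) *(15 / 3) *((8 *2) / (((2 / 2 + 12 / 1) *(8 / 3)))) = -750 / 13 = -57.69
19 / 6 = 3.17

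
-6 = -6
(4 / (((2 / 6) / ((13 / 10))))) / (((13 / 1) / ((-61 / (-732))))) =1 / 10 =0.10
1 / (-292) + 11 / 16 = 799 / 1168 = 0.68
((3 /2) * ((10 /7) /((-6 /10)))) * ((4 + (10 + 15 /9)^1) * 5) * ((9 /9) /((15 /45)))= -839.29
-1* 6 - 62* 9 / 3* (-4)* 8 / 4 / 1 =1482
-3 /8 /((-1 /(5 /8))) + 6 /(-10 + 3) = -279 /448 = -0.62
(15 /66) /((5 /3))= 3 /22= 0.14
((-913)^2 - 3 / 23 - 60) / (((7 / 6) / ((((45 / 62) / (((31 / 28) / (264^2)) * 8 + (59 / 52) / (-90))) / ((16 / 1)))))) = -122129845437600 / 47028767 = -2596917.87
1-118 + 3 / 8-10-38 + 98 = -533 / 8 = -66.62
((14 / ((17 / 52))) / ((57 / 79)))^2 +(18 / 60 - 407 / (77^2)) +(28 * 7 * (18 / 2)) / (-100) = 88700106621157 / 25304998950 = 3505.24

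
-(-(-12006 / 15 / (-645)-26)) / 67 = -26616 / 72025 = -0.37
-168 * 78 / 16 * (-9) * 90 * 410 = 271989900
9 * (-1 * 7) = -63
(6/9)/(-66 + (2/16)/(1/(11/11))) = -16/1581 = -0.01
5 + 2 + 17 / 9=80 / 9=8.89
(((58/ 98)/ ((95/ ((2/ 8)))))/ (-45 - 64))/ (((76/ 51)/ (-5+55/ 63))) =0.00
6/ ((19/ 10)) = 60/ 19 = 3.16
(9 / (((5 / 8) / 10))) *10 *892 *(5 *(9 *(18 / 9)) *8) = 924825600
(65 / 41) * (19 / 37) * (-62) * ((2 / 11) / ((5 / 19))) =-581932 / 16687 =-34.87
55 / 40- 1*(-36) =299 / 8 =37.38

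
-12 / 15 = -4 / 5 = -0.80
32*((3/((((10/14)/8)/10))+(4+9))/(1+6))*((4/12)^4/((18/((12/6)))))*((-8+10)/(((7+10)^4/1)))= 22336/426207663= 0.00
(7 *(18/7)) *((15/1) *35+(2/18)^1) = 9452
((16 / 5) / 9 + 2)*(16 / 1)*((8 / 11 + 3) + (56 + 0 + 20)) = 1487392 / 495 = 3004.83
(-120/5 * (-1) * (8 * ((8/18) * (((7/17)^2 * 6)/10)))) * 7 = 87808/1445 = 60.77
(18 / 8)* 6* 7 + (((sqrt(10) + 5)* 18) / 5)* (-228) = -8019 / 2 - 4104* sqrt(10) / 5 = -6605.10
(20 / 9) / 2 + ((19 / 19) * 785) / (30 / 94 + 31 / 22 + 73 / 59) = 28854436 / 108549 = 265.82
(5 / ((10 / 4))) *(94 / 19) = 188 / 19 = 9.89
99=99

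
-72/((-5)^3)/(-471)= -24/19625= -0.00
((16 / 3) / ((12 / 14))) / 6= 28 / 27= 1.04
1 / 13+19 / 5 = 252 / 65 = 3.88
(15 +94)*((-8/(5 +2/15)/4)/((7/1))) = -3270/539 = -6.07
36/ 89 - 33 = -32.60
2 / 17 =0.12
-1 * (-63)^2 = -3969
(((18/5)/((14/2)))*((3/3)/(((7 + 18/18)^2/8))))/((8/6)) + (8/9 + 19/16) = 2677/1260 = 2.12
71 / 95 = 0.75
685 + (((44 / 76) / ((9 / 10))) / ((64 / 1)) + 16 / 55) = 206248177 / 300960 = 685.30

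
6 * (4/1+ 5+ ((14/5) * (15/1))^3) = 444582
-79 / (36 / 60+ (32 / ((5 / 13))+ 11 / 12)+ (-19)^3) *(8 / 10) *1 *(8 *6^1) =182016 / 406457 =0.45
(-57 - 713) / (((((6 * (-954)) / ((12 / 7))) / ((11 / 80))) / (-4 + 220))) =363 / 53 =6.85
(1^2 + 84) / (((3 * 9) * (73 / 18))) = 170 / 219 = 0.78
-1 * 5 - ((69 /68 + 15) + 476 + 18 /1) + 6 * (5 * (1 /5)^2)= -174697 /340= -513.81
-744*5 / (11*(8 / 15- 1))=55800 / 77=724.68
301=301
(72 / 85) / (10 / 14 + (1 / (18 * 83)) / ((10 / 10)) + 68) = 752976 / 61082785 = 0.01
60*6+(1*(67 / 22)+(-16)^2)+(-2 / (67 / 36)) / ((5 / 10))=909305 / 1474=616.90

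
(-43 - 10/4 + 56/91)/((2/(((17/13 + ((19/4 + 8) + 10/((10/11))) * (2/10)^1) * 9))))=-3308445/2704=-1223.54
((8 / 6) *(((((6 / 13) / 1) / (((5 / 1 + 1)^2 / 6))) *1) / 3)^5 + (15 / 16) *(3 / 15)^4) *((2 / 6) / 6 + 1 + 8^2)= 0.10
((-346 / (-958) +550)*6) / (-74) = -790869 / 17723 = -44.62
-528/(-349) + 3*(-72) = -74856/349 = -214.49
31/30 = 1.03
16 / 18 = 8 / 9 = 0.89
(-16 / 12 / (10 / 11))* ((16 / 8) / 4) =-11 / 15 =-0.73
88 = 88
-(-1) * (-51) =-51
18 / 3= 6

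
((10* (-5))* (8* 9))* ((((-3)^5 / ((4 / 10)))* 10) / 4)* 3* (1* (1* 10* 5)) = 820125000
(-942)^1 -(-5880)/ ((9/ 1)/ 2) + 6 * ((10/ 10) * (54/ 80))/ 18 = 43787/ 120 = 364.89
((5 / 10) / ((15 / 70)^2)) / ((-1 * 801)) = -98 / 7209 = -0.01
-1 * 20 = -20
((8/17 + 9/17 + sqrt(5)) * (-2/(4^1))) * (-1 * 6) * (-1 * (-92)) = 276 + 276 * sqrt(5) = 893.15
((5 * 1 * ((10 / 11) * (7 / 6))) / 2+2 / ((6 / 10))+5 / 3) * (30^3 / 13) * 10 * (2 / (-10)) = -31783.22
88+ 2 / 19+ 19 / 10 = 17101 / 190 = 90.01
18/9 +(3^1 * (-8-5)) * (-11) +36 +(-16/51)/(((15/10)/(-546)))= 29641/51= 581.20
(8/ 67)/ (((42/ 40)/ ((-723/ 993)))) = -38560/ 465717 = -0.08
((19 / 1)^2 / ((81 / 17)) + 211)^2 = 539539984 / 6561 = 82234.41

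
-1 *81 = -81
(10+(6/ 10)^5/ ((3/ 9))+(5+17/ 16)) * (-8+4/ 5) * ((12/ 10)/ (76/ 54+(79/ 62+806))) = -18413416611/ 105760390625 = -0.17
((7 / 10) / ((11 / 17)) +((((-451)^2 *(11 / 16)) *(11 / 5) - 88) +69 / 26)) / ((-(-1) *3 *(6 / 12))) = 3518483519 / 17160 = 205039.83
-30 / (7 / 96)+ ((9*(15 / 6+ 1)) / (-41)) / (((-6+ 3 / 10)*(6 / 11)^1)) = -4484345 / 10906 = -411.18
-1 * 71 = -71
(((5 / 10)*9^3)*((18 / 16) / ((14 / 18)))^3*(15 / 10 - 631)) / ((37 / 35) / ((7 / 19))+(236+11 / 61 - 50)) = -148767530673555 / 40504188928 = -3672.89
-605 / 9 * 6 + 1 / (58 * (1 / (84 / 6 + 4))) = -35063 / 87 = -403.02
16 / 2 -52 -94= -138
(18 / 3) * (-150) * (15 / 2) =-6750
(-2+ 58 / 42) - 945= -945.62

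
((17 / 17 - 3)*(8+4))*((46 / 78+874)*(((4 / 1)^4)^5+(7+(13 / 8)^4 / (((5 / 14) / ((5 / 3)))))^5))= -328369659052048915906066726813237691 / 14226871222863396864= -23080946886223308.70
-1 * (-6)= 6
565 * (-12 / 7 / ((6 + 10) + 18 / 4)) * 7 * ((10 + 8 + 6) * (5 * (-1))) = 1627200 / 41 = 39687.80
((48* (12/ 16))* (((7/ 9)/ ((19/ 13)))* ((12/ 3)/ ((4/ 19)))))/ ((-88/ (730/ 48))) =-33215/ 528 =-62.91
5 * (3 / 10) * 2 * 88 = 264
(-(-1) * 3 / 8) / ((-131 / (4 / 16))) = -3 / 4192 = -0.00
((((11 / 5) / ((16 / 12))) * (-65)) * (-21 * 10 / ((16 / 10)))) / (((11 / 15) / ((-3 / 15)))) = -61425 / 16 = -3839.06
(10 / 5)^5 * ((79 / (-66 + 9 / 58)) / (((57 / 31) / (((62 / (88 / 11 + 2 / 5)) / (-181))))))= 704528320 / 827413083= 0.85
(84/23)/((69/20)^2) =11200/36501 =0.31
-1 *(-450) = 450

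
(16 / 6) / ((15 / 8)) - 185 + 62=-5471 / 45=-121.58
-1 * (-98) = 98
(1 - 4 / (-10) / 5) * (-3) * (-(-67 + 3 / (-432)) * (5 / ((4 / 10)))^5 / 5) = -6784453125 / 512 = -13250885.01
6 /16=3 /8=0.38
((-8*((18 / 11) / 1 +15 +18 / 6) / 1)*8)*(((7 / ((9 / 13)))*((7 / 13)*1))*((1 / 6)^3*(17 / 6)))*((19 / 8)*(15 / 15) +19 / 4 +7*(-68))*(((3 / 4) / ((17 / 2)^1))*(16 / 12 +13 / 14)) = 226765 / 27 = 8398.70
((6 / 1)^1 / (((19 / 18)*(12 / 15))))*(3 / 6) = 135 / 38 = 3.55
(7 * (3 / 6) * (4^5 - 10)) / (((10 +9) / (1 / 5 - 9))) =-156156 / 95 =-1643.75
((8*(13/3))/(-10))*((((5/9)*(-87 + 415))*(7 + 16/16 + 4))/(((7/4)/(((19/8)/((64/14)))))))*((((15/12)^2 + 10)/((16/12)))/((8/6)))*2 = -29273.36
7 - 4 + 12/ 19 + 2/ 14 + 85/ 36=29377/ 4788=6.14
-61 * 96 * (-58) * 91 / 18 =5151328 / 3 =1717109.33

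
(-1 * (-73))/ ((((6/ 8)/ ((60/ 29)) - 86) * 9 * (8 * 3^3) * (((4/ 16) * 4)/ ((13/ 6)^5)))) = -10424765/ 497901168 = -0.02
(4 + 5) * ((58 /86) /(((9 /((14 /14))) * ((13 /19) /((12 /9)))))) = 2204 /1677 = 1.31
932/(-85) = -932/85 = -10.96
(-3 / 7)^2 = 9 / 49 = 0.18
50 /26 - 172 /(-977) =26661 /12701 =2.10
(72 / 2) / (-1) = -36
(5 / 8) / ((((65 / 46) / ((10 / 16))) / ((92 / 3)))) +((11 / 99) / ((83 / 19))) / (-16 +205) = 124478321 / 14683032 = 8.48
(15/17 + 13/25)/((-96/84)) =-1043/850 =-1.23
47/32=1.47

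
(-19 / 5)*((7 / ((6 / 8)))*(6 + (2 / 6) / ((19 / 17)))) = -10052 / 45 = -223.38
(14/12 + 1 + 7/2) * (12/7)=68/7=9.71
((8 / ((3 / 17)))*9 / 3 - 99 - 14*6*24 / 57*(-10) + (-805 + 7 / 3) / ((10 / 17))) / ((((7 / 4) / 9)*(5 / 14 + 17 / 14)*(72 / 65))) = -3608111 / 1254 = -2877.28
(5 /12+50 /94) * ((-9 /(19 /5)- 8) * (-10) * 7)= 3688825 /5358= 688.47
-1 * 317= -317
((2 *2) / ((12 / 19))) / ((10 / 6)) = 19 / 5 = 3.80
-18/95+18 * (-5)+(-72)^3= -35467128/95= -373338.19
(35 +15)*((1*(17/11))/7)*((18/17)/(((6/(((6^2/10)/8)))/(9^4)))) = 885735/154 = 5751.53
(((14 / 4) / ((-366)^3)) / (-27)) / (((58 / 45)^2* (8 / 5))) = 0.00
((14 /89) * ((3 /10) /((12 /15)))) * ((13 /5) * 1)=273 /1780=0.15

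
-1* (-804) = 804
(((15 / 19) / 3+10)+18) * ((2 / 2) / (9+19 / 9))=4833 / 1900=2.54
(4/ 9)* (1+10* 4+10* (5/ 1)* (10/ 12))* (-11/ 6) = -5456/ 81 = -67.36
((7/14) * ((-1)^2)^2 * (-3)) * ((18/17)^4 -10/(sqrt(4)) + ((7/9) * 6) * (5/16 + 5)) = -42191899/1336336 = -31.57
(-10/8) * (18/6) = -15/4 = -3.75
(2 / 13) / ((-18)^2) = 1 / 2106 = 0.00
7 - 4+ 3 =6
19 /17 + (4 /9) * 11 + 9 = 2296 /153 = 15.01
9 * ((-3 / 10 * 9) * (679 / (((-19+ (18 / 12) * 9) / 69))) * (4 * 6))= 4967909.67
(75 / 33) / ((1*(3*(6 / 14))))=175 / 99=1.77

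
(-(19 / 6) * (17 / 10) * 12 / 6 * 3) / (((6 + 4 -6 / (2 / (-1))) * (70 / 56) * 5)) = -646 / 1625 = -0.40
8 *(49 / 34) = 196 / 17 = 11.53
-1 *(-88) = 88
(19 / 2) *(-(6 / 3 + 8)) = -95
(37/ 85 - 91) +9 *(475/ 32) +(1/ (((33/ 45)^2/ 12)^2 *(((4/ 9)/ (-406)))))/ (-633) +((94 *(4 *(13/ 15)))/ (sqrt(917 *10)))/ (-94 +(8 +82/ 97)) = 6399432447789/ 8402762720 - 59267 *sqrt(9170)/ 142020375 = 761.55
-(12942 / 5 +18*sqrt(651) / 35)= -12942 / 5 - 18*sqrt(651) / 35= -2601.52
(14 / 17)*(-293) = -4102 / 17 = -241.29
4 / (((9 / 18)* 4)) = 2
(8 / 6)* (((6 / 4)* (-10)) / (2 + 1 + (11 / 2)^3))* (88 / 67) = -2816 / 18157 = -0.16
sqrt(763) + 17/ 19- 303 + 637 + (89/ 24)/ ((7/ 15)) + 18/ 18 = sqrt(763) + 365847/ 1064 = 371.46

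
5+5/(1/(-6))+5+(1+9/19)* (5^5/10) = 440.53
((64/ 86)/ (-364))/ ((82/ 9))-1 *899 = -144229303/ 160433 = -899.00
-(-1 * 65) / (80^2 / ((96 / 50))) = 39 / 2000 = 0.02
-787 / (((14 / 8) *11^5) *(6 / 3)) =-1574 / 1127357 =-0.00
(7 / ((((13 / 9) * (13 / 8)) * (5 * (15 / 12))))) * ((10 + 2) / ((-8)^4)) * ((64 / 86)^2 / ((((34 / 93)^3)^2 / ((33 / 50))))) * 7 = 28246944419199891 / 18856329246722500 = 1.50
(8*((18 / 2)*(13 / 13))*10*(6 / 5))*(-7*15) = -90720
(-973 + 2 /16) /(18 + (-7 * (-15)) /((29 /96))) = -225707 /84816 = -2.66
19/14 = 1.36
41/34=1.21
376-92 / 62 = 11610 / 31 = 374.52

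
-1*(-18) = 18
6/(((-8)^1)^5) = -3/16384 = -0.00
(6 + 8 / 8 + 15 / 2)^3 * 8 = 24389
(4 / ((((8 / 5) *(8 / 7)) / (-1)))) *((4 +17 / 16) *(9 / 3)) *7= -59535 / 256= -232.56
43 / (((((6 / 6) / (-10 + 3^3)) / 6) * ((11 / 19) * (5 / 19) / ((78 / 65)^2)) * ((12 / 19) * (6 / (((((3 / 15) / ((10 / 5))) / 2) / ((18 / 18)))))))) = 15041787 / 27500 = 546.97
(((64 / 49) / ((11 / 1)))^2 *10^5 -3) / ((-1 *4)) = -351.72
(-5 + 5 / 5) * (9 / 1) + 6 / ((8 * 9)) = -35.92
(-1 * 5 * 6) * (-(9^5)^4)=364729963771707864030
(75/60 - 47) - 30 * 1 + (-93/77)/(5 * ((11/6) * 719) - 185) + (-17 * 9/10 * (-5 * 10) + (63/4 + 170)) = 2589557567/2959495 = 875.00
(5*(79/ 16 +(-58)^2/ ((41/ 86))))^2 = 536409455065225/ 430336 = 1246489847.62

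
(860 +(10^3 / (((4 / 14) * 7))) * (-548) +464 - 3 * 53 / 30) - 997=-2736783 / 10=-273678.30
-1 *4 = -4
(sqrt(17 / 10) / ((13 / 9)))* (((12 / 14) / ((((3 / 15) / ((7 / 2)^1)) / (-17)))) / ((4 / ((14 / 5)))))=-3213* sqrt(170) / 260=-161.12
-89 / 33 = -2.70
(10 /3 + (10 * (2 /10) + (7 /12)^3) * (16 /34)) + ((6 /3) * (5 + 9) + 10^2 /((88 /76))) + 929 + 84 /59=2500271335 /2383128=1049.16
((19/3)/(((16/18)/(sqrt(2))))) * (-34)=-969 * sqrt(2)/4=-342.59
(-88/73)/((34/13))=-572/1241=-0.46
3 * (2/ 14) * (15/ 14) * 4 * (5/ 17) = 450/ 833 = 0.54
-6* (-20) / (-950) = -12 / 95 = -0.13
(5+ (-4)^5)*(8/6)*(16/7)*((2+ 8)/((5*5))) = -1242.21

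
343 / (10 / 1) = 343 / 10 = 34.30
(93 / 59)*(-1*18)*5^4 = -17733.05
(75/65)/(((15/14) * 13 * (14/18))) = 18/169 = 0.11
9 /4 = 2.25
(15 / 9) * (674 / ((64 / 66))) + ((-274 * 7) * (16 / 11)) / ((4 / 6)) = -532627 / 176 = -3026.29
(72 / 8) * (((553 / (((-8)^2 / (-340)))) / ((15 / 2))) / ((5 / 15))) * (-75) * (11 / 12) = 23267475 / 32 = 727108.59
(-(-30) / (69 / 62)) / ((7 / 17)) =10540 / 161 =65.47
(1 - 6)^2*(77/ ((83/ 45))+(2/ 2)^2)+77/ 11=89281/ 83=1075.67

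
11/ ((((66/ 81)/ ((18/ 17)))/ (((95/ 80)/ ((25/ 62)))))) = 143127/ 3400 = 42.10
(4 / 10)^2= 4 / 25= 0.16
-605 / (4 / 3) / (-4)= 1815 / 16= 113.44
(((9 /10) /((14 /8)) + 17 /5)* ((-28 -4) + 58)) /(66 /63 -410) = -5343 /21470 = -0.25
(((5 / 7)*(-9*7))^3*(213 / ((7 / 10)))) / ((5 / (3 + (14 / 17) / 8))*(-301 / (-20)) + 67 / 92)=-3767796405000 / 3394307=-1110034.07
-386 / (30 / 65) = -2509 / 3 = -836.33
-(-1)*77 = 77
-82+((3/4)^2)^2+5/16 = -20831/256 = -81.37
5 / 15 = 1 / 3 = 0.33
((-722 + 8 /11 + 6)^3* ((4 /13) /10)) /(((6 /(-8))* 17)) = 3896575008256 /4412265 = 883123.52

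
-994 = -994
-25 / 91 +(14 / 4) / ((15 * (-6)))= -5137 / 16380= -0.31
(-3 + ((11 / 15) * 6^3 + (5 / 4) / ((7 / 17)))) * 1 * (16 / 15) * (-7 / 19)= -88724 / 1425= -62.26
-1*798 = -798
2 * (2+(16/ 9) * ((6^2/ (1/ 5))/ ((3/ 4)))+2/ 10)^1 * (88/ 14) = 80872/ 15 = 5391.47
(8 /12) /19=2 /57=0.04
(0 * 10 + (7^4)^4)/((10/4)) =13293172227840.40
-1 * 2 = -2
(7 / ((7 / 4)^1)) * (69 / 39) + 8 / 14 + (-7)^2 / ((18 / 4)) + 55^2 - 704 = 1916081 / 819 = 2339.54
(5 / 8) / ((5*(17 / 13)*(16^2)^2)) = 13 / 8912896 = 0.00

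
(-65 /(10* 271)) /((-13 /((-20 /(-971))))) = 10 /263141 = 0.00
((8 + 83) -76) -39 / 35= 486 / 35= 13.89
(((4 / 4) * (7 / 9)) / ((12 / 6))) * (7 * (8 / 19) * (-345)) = -22540 / 57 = -395.44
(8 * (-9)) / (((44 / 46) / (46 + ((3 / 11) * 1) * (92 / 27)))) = -427432 / 121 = -3532.50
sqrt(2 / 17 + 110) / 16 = 3 * sqrt(221) / 68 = 0.66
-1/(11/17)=-17/11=-1.55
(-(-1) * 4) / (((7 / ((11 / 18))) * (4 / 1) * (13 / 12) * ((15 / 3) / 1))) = 22 / 1365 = 0.02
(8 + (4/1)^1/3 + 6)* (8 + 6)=644/3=214.67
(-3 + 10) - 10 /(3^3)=6.63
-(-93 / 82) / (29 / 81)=7533 / 2378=3.17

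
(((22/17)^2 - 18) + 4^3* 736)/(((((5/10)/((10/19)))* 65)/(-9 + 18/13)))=-5388901848/927979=-5807.14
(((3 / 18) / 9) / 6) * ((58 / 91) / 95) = 29 / 1400490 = 0.00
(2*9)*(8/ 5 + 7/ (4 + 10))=37.80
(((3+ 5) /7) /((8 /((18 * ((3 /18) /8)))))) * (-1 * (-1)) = 3 /56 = 0.05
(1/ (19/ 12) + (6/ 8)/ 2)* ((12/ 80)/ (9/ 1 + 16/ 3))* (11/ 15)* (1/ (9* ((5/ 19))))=561/ 172000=0.00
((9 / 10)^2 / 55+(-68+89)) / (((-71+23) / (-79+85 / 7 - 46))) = 3043633 / 61600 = 49.41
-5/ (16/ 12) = -15/ 4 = -3.75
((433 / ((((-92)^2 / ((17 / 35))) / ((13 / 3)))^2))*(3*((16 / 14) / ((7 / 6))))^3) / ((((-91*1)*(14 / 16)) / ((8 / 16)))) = -8433232704 / 1976203903885225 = -0.00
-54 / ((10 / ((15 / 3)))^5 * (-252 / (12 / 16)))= 9 / 1792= 0.01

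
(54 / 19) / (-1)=-54 / 19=-2.84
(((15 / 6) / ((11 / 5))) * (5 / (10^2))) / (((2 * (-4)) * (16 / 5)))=-25 / 11264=-0.00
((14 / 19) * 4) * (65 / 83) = 3640 / 1577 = 2.31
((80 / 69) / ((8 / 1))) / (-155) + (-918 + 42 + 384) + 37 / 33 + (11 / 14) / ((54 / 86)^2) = -39133271641 / 80045658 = -488.89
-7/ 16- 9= -151/ 16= -9.44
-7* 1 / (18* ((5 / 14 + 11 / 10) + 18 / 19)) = -4655 / 28782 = -0.16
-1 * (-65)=65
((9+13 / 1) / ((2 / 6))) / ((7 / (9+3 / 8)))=2475 / 28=88.39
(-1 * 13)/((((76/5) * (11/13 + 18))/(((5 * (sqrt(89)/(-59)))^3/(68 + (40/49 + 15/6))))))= 0.00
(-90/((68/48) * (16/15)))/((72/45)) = -37.22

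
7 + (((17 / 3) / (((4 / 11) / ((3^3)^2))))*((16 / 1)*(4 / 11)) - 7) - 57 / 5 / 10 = 3304743 / 50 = 66094.86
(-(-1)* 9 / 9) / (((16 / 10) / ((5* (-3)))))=-75 / 8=-9.38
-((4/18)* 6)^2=-16/9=-1.78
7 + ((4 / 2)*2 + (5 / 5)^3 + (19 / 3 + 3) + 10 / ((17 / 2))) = 22.51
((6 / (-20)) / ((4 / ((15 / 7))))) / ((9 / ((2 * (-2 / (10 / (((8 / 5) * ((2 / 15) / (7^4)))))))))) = 0.00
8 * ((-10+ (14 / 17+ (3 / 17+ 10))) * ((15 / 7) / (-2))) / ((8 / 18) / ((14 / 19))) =-270 / 19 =-14.21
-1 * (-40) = 40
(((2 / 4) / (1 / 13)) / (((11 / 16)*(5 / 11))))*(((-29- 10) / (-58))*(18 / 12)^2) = 4563 / 145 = 31.47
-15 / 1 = -15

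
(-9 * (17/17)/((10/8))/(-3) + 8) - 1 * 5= 27/5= 5.40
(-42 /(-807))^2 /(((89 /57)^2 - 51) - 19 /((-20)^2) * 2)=-127360800 /2287861688491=-0.00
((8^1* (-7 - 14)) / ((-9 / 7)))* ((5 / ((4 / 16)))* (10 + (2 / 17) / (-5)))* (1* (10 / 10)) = 1329664 / 51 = 26071.84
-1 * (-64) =64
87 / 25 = 3.48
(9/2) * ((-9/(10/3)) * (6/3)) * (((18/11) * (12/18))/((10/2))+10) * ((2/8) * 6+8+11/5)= -7989111/2750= -2905.13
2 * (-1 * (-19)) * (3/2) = 57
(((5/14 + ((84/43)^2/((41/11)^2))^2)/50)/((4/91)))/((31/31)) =760612334004497/3864285813024400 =0.20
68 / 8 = 17 / 2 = 8.50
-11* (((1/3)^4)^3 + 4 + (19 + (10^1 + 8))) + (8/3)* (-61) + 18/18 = -325596197/531441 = -612.67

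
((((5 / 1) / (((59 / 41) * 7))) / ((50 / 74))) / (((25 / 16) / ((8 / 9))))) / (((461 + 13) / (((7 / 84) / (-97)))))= -24272 / 32043792375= -0.00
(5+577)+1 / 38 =22117 / 38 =582.03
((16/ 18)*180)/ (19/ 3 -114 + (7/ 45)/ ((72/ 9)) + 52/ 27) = -172800/ 114179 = -1.51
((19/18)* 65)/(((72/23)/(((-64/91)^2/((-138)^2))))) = 6080/10680579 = 0.00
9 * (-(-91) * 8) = 6552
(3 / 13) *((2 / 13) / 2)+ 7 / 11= 1216 / 1859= 0.65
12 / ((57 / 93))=372 / 19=19.58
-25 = -25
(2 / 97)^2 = 4 / 9409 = 0.00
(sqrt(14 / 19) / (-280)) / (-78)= sqrt(266) / 414960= 0.00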